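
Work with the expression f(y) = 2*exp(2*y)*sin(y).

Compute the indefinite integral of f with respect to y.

F(y) = 4*exp(2*y)*sin(y)/5 - 2*exp(2*y)*cos(y)/5 + C

Recover f(y) by differentiating a candidate F(y); any mismatch rules it out.
Check: d/dy[4*exp(2*y)*sin(y)/5 - 2*exp(2*y)*cos(y)/5] = 2*exp(2*y)*sin(y) = f(y).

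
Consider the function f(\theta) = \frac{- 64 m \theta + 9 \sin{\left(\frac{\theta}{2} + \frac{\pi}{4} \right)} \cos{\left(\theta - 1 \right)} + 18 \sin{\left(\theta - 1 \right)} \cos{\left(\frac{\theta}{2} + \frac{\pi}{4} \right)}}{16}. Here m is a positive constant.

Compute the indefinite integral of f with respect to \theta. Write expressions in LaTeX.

Check any antiderivative F(\theta) by computing F'(\theta) and comparing it with f(\theta).
Check: d/d\theta[- 2 m \theta^{2} - \frac{9 \cos{\left(\frac{\theta}{2} + \frac{\pi}{4} \right)} \cos{\left(\theta - 1 \right)}}{8}] = - 4 m \theta + \frac{9 \sin{\left(\frac{\theta}{2} + \frac{\pi}{4} \right)} \cos{\left(\theta - 1 \right)}}{16} + \frac{9 \sin{\left(\theta - 1 \right)} \cos{\left(\frac{\theta}{2} + \frac{\pi}{4} \right)}}{8}, which equals f(\theta).

F(\theta) = - 2 m \theta^{2} - \frac{9 \cos{\left(\frac{\theta}{2} + \frac{\pi}{4} \right)} \cos{\left(\theta - 1 \right)}}{8} + C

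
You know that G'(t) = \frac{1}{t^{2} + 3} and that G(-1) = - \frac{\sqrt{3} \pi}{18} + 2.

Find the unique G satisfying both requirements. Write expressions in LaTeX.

Any candidate G(t) must reproduce the stated G'(t) exactly.
A general antiderivative is \frac{\sqrt{3} \operatorname{atan}{\left(\frac{\sqrt{3} t}{3} \right)}}{3} + C.
The condition gives C = - \frac{\sqrt{3} \pi}{18} + 2 - (- \frac{\sqrt{3} \pi}{18}) = 2.
So G(t) = \frac{\sqrt{3} \operatorname{atan}{\left(\frac{\sqrt{3} t}{3} \right)}}{3} + 2.
Check: d/dt[\frac{\sqrt{3} \operatorname{atan}{\left(\frac{\sqrt{3} t}{3} \right)}}{3} + 2] = \frac{1}{t^{2} + 3} = G'(t).

G(t) = \frac{\sqrt{3} \operatorname{atan}{\left(\frac{\sqrt{3} t}{3} \right)}}{3} + 2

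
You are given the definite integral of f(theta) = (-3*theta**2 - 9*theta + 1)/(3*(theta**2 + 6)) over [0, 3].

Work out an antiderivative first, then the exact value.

Antiderivative: F(theta) = -theta - 3*log(theta**2 + 6)/2 + 19*sqrt(6)*atan(sqrt(6)*theta/6)/18; value = -3*log(15)/2 - 3 + 19*sqrt(6)*atan(sqrt(6)/2)/18 + 3*log(6)/2

Since d/dtheta undoes antidifferentiation here, F'(theta) = f(theta) is required of F(theta).
F(theta) = -theta - 3*log(theta**2 + 6)/2 + 19*sqrt(6)*atan(sqrt(6)*theta/6)/18 is an antiderivative of f.
Check: d/dtheta[-theta - 3*log(theta**2 + 6)/2 + 19*sqrt(6)*atan(sqrt(6)*theta/6)/18] = (-3*theta**2 - 9*theta + 1)/(3*theta**2 + 18), which equals f(theta).
F(3) = -3*log(15)/2 - 3 + 19*sqrt(6)*atan(sqrt(6)/2)/18; F(0) = -3*log(6)/2.
Integral = F(3) - F(0) = -3*log(15)/2 - 3 + 19*sqrt(6)*atan(sqrt(6)/2)/18 + 3*log(6)/2.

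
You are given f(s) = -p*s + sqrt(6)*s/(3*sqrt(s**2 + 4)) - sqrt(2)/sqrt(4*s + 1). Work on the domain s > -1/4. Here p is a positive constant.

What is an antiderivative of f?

The integrand splits into summands that can be handled one at a time.
Check: d/ds[-p*s**2/2 - sqrt(2*s + 1/2) + 2*sqrt(3*s**2/2 + 6)/3] = (-3*p*s*sqrt(4*s + 1)*sqrt(s**2 + 4) + sqrt(6)*s*sqrt(4*s + 1) - 3*sqrt(2)*sqrt(s**2 + 4))/(3*sqrt(4*s + 1)*sqrt(s**2 + 4)), which equals f(s).

An antiderivative is F(s) = -p*s**2/2 - sqrt(2*s + 1/2) + 2*sqrt(3*s**2/2 + 6)/3.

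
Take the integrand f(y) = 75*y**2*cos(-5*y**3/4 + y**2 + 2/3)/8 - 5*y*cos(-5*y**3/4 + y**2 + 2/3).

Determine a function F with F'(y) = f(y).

The substitution u = -5*y**3/4 + y**2 + 2/3 works: f is exactly (dF/du)*(du/dy) for that inner function.
Check: d/dy[-5*sin(-5*y**3/4 + y**2 + 2/3)/2] = 75*y**2*cos(-5*y**3/4 + y**2 + 2/3)/8 - 5*y*cos(-5*y**3/4 + y**2 + 2/3) = f(y).

An antiderivative is F(y) = -5*sin(-5*y**3/4 + y**2 + 2/3)/2.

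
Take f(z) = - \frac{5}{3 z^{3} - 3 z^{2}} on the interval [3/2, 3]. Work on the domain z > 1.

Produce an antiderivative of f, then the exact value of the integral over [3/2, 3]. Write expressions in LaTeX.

The denominator factors as 3 z^{2} \left(z - 1\right); partial fractions split f into directly integrable pieces: - \frac{5}{3 \left(z - 1\right)} + \frac{5}{3 z} + \frac{5}{3 z^{2}}.
F(z) = \frac{5 z \log{\left(z \right)} - 5 z \log{\left(z - 1 \right)} - 5}{3 z} is an antiderivative of f.
Check: d/dz[\frac{5 z \log{\left(z \right)} - 5 z \log{\left(z - 1 \right)} - 5}{3 z}] = - \frac{5}{3 z^{3} - 3 z^{2}} = f(z).
F(3) = - \frac{5 \log{\left(2 \right)}}{3} - \frac{5}{9} + \frac{5 \log{\left(3 \right)}}{3}; F(3/2) = - \frac{10}{9} + \frac{5 \log{\left(\frac{3}{2} \right)}}{3} + \frac{5 \log{\left(2 \right)}}{3}.
Integral = F(3) - F(3/2) = - \frac{10 \log{\left(2 \right)}}{3} - \frac{5 \log{\left(\frac{3}{2} \right)}}{3} + \frac{5}{9} + \frac{5 \log{\left(3 \right)}}{3}.

Antiderivative: F(z) = \frac{5 z \log{\left(z \right)} - 5 z \log{\left(z - 1 \right)} - 5}{3 z}; value = - \frac{10 \log{\left(2 \right)}}{3} - \frac{5 \log{\left(\frac{3}{2} \right)}}{3} + \frac{5}{9} + \frac{5 \log{\left(3 \right)}}{3}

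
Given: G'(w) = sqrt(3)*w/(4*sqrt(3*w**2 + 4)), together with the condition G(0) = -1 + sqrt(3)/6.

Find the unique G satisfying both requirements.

The substitution u = w**2 + 4/3 works: G'(w) is exactly (dG/du)*(du/dw) for that inner function.
A general antiderivative is sqrt(w**2 + 4/3)/4 + C.
The condition gives C = -1 + sqrt(3)/6 - (sqrt(3)/6) = -1.
So G(w) = (sqrt(3)*sqrt(3*w**2 + 4) - 12)/12.
Check: d/dw[(sqrt(3)*sqrt(3*w**2 + 4) - 12)/12] = sqrt(3)*w/(4*sqrt(3*w**2 + 4)) = G'(w).

G(w) = (sqrt(3)*sqrt(3*w**2 + 4) - 12)/12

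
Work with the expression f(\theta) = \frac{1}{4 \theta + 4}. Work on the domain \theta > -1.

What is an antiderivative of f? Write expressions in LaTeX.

An antiderivative is F(\theta) = \frac{\log{\left(\theta + 1 \right)}}{4}.

A candidate is checked by its d/d\theta: the result must match f(\theta).
Check: d/d\theta[\frac{\log{\left(\theta + 1 \right)}}{4}] = \frac{1}{4 \theta + 4} = f(\theta).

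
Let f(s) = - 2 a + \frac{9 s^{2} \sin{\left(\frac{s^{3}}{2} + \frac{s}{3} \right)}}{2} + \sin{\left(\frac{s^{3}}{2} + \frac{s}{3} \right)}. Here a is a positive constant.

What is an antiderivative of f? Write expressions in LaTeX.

Integrate term by term and add the pieces.
Check: d/ds[- 2 a s - 3 \cos{\left(\frac{s^{3}}{2} + \frac{s}{3} \right)}] = - 2 a + \frac{9 s^{2} \sin{\left(\frac{s^{3}}{2} + \frac{s}{3} \right)}}{2} + \sin{\left(\frac{s^{3}}{2} + \frac{s}{3} \right)} = f(s).

An antiderivative is F(s) = - 2 a s - 3 \cos{\left(\frac{s^{3}}{2} + \frac{s}{3} \right)}.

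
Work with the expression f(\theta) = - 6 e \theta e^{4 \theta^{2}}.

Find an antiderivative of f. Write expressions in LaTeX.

An antiderivative is F(\theta) = - \frac{3 e e^{4 \theta^{2}}}{4}.

f matches the chain-rule pattern g'(h)*h' with inner function h(\theta) = 4 \theta^{2} + 1; substituting u = h(\theta) collapses the integral.
Check: d/d\theta[- \frac{3 e e^{4 \theta^{2}}}{4}] = - 6 e \theta e^{4 \theta^{2}} = f(\theta).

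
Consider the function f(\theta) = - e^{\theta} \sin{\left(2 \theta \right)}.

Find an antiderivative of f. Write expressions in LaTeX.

An antiderivative is F(\theta) = \frac{\left(- \sin{\left(2 \theta \right)} + 2 \cos{\left(2 \theta \right)}\right) e^{\theta}}{5}.

Recover f(\theta) by differentiating a candidate F(\theta); any mismatch rules it out.
Check: d/d\theta[\frac{\left(- \sin{\left(2 \theta \right)} + 2 \cos{\left(2 \theta \right)}\right) e^{\theta}}{5}] = - e^{\theta} \sin{\left(2 \theta \right)} = f(\theta).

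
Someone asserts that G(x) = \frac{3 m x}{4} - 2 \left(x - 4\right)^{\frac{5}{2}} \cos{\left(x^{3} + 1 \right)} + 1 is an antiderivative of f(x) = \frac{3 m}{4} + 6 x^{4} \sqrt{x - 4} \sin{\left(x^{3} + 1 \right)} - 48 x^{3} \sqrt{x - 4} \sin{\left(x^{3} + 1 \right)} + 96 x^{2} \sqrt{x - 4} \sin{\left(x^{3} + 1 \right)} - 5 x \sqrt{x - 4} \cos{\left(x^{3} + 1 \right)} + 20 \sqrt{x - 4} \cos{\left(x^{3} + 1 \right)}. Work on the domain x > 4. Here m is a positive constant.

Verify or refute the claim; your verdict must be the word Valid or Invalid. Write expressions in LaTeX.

Valid - the claim checks out under differentiation.

d/dx[G] = \frac{3 m}{4} + 6 x^{4} \sqrt{x - 4} \sin{\left(x^{3} + 1 \right)} - 48 x^{3} \sqrt{x - 4} \sin{\left(x^{3} + 1 \right)} + 96 x^{2} \sqrt{x - 4} \sin{\left(x^{3} + 1 \right)} - 5 x \sqrt{x - 4} \cos{\left(x^{3} + 1 \right)} + 20 \sqrt{x - 4} \cos{\left(x^{3} + 1 \right)}
This equals f(x) exactly, so the claim holds.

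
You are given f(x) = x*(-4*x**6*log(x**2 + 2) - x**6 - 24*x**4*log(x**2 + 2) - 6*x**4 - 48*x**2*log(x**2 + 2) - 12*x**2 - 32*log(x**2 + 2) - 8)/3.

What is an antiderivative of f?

f has the shape u'v + uv' for u = -8*(-x**2/2 - 1)**4/3 and v = log(x**2 + 2) — it is the derivative of the product u*v.
Check: d/dx[-8*(-x**2/2 - 1)**4*log(x**2 + 2)/3] = -4*x**7*log(x**2 + 2)/3 - x**7/3 - 8*x**5*log(x**2 + 2) - 2*x**5 - 16*x**3*log(x**2 + 2) - 4*x**3 - 32*x*log(x**2 + 2)/3 - 8*x/3, which equals f(x).

An antiderivative is F(x) = -8*(-x**2/2 - 1)**4*log(x**2 + 2)/3.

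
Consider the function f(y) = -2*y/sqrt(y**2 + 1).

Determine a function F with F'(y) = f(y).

An antiderivative is F(y) = -sqrt(4*y**2 + 4).

f matches the chain-rule pattern g'(h)*h' with inner function h(y) = 4*y**2 + 4; substituting u = h(y) collapses the integral.
Check: d/dy[-sqrt(4*y**2 + 4)] = -2*y/sqrt(y**2 + 1) = f(y).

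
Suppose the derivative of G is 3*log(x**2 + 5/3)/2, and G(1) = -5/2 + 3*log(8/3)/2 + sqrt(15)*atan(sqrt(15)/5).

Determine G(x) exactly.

G(x) = 3*x*log(x**2 + 5/3)/2 - 3*x + sqrt(15)*atan(sqrt(15)*x/5) + 1/2

The proposed G(x) is checked by its d/dx: the result must match the given G'(x).
A general antiderivative is 3*x*log(x**2 + 5/3)/2 - 3*x + sqrt(15)*atan(sqrt(15)*x/5) + C.
The condition gives C = -5/2 + 3*log(8/3)/2 + sqrt(15)*atan(sqrt(15)/5) - (-3 + 3*log(8/3)/2 + sqrt(15)*atan(sqrt(15)/5)) = 1/2.
So G(x) = 3*x*log(x**2 + 5/3)/2 - 3*x + sqrt(15)*atan(sqrt(15)*x/5) + 1/2.
Check: d/dx[3*x*log(x**2 + 5/3)/2 - 3*x + sqrt(15)*atan(sqrt(15)*x/5) + 1/2] = 3*log(x**2 + 5/3)/2 = G'(x).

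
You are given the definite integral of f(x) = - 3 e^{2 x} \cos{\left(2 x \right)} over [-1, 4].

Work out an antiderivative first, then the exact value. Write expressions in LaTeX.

Antiderivative: F(x) = - \frac{3 \left(\sin{\left(2 x \right)} + \cos{\left(2 x \right)}\right) e^{2 x}}{4}; value = - \frac{3 e^{8} \sin{\left(8 \right)}}{4} - \frac{3 \sin{\left(2 \right)}}{4 e^{2}} + \frac{3 \cos{\left(2 \right)}}{4 e^{2}} - \frac{3 e^{8} \cos{\left(8 \right)}}{4}

Any candidate F(x) must reproduce f(x) exactly when differentiated.
F(x) = - \frac{3 \left(\sin{\left(2 x \right)} + \cos{\left(2 x \right)}\right) e^{2 x}}{4} is an antiderivative of f.
Check: d/dx[- \frac{3 \left(\sin{\left(2 x \right)} + \cos{\left(2 x \right)}\right) e^{2 x}}{4}] = - 3 e^{2 x} \cos{\left(2 x \right)} = f(x).
F(4) = - \frac{3 e^{8} \sin{\left(8 \right)}}{4} - \frac{3 e^{8} \cos{\left(8 \right)}}{4}; F(-1) = - \frac{3 \cos{\left(2 \right)}}{4 e^{2}} + \frac{3 \sin{\left(2 \right)}}{4 e^{2}}.
Integral = F(4) - F(-1) = - \frac{3 e^{8} \sin{\left(8 \right)}}{4} - \frac{3 \sin{\left(2 \right)}}{4 e^{2}} + \frac{3 \cos{\left(2 \right)}}{4 e^{2}} - \frac{3 e^{8} \cos{\left(8 \right)}}{4}.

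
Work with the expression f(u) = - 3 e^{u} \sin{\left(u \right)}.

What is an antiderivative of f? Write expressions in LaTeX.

A first test for any F(u): its u-derivative must equal f(u) identically.
Check: d/du[- \frac{3 e^{u} \sin{\left(u \right)}}{2} + \frac{3 e^{u} \cos{\left(u \right)}}{2}] = - 3 e^{u} \sin{\left(u \right)} = f(u).

An antiderivative is F(u) = - \frac{3 e^{u} \sin{\left(u \right)}}{2} + \frac{3 e^{u} \cos{\left(u \right)}}{2}.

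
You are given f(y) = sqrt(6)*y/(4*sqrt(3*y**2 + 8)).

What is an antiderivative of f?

f matches the chain-rule pattern g'(h)*h' with inner function h(y) = y**2/2 + 4/3; substituting u = h(y) collapses the integral.
Check: d/dy[sqrt(y**2/2 + 4/3)/2] = sqrt(6)*y/(4*sqrt(3*y**2 + 8)) = f(y).

An antiderivative is F(y) = sqrt(y**2/2 + 4/3)/2.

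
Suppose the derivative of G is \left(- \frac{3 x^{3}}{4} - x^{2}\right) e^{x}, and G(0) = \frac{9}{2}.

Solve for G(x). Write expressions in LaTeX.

Recognize the product-rule pattern: G'(x) = u'v + uv' with u = - \frac{3 x^{3}}{4} + \frac{5 x^{2}}{4} - \frac{5 x}{2} + \frac{5}{2}, v = e^{x}, so integration by parts undoes it.
A general antiderivative is \frac{\left(- 3 x^{3} + 5 x^{2} - 10 x + 10\right) e^{x}}{4} + C.
The condition gives C = \frac{9}{2} - (\frac{5}{2}) = 2.
So G(x) = \frac{\left(- 3 x^{3} + 5 x^{2} - 10 x + 10\right) e^{x} + 8}{4}.
Check: d/dx[\frac{\left(- 3 x^{3} + 5 x^{2} - 10 x + 10\right) e^{x} + 8}{4}] = - \frac{3 x^{3} e^{x}}{4} - x^{2} e^{x}, which equals G'(x).

G(x) = \frac{\left(- 3 x^{3} + 5 x^{2} - 10 x + 10\right) e^{x} + 8}{4}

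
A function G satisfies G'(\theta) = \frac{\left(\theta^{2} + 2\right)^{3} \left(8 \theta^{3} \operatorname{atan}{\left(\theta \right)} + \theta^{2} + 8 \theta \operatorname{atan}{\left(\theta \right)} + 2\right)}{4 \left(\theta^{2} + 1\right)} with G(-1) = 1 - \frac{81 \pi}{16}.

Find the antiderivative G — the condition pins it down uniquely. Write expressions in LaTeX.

G'(\theta) has the shape u'v + uv' for u = 4 \left(\frac{\theta^{2}}{2} + 1\right)^{4} and v = \operatorname{atan}{\left(\theta \right)} — it is the derivative of the product u*v.
A general antiderivative is 4 \left(\frac{\theta^{2}}{2} + 1\right)^{4} \operatorname{atan}{\left(\theta \right)} + C.
The condition gives C = 1 - \frac{81 \pi}{16} - (- \frac{81 \pi}{16}) = 1.
So G(\theta) = \frac{\theta^{8} \operatorname{atan}{\left(\theta \right)}}{4} + 2 \theta^{6} \operatorname{atan}{\left(\theta \right)} + 6 \theta^{4} \operatorname{atan}{\left(\theta \right)} + 8 \theta^{2} \operatorname{atan}{\left(\theta \right)} + 4 \operatorname{atan}{\left(\theta \right)} + 1.
Check: d/d\theta[\frac{\theta^{8} \operatorname{atan}{\left(\theta \right)}}{4} + 2 \theta^{6} \operatorname{atan}{\left(\theta \right)} + 6 \theta^{4} \operatorname{atan}{\left(\theta \right)} + 8 \theta^{2} \operatorname{atan}{\left(\theta \right)} + 4 \operatorname{atan}{\left(\theta \right)} + 1] = \frac{8 \theta^{9} \operatorname{atan}{\left(\theta \right)} + \theta^{8} + 56 \theta^{7} \operatorname{atan}{\left(\theta \right)} + 8 \theta^{6} + 144 \theta^{5} \operatorname{atan}{\left(\theta \right)} + 24 \theta^{4} + 160 \theta^{3} \operatorname{atan}{\left(\theta \right)} + 32 \theta^{2} + 64 \theta \operatorname{atan}{\left(\theta \right)} + 16}{4 \theta^{2} + 4}, which equals G'(\theta).

G(\theta) = \frac{\theta^{8} \operatorname{atan}{\left(\theta \right)}}{4} + 2 \theta^{6} \operatorname{atan}{\left(\theta \right)} + 6 \theta^{4} \operatorname{atan}{\left(\theta \right)} + 8 \theta^{2} \operatorname{atan}{\left(\theta \right)} + 4 \operatorname{atan}{\left(\theta \right)} + 1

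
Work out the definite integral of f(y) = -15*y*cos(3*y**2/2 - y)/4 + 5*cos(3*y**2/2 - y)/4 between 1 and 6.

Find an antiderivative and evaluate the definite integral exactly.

Antiderivative: F(y) = -5*sin(3*y**2/2 - y)/4; value = 5*sin(1/2)/4 - 5*sin(48)/4

The substitution u = 3*y**2/2 - y works: f is exactly (dF/du)*(du/dy) for that inner function.
F(y) = -5*sin(3*y**2/2 - y)/4 is an antiderivative of f.
Check: d/dy[-5*sin(3*y**2/2 - y)/4] = -15*y*cos(3*y**2/2 - y)/4 + 5*cos(3*y**2/2 - y)/4 = f(y).
F(6) = -5*sin(48)/4; F(1) = -5*sin(1/2)/4.
Integral = F(6) - F(1) = 5*sin(1/2)/4 - 5*sin(48)/4.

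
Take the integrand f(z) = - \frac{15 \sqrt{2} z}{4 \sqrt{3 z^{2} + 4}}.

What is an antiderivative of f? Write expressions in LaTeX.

An antiderivative is F(z) = - \frac{5 \sqrt{\frac{3 z^{2}}{2} + 2}}{2}.

The substitution u = \frac{3 z^{2}}{2} + 2 works: f is exactly (dF/du)*(du/dz) for that inner function.
Check: d/dz[- \frac{5 \sqrt{\frac{3 z^{2}}{2} + 2}}{2}] = - \frac{15 \sqrt{2} z}{4 \sqrt{3 z^{2} + 4}} = f(z).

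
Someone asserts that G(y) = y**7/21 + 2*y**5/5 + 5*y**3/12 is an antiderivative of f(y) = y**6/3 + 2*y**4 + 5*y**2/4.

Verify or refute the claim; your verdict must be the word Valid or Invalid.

d/dy[G] = y**6/3 + 2*y**4 + 5*y**2/4
This equals f(y) exactly, so the claim holds.

Valid: G'(y) = f(y).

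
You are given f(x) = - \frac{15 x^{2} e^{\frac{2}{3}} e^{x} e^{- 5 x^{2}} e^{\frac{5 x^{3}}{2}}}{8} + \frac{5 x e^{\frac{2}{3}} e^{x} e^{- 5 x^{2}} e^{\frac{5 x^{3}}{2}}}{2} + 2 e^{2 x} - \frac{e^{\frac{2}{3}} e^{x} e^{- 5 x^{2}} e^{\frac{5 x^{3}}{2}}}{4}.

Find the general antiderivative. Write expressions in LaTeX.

The integrand splits into summands that can be handled one at a time.
Check: d/dx[- \frac{\left(- 4 e^{x} + e^{\frac{2}{3}} e^{- 5 x^{2}} e^{\frac{5 x^{3}}{2}}\right) e^{x}}{4}] = \frac{\left(- 15 x^{2} e^{\frac{2}{3}} e^{x} e^{\frac{5 x^{3}}{2}} + 20 x e^{\frac{2}{3}} e^{x} e^{\frac{5 x^{3}}{2}} + 16 e^{2 x} e^{5 x^{2}} - 2 e^{\frac{2}{3}} e^{x} e^{\frac{5 x^{3}}{2}}\right) e^{- 5 x^{2}}}{8}, which equals f(x).

F(x) = - \frac{\left(- 4 e^{x} + e^{\frac{2}{3}} e^{- 5 x^{2}} e^{\frac{5 x^{3}}{2}}\right) e^{x}}{4} + C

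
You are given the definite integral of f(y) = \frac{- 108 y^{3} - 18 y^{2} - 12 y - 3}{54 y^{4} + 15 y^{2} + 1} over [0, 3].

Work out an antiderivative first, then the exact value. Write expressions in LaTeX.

Check any antiderivative F(y) by computing F'(y) and comparing it with f(y).
F(y) = - \log{\left(3 y^{2} + \frac{1}{2} \right)} - \operatorname{atan}{\left(3 y \right)} is an antiderivative of f.
Check: d/dy[- \log{\left(3 y^{2} + \frac{1}{2} \right)} - \operatorname{atan}{\left(3 y \right)}] = \frac{- 108 y^{3} - 18 y^{2} - 12 y - 3}{54 y^{4} + 15 y^{2} + 1} = f(y).
F(3) = - \log{\left(\frac{55}{2} \right)} - \operatorname{atan}{\left(9 \right)}; F(0) = \log{\left(2 \right)}.
Integral = F(3) - F(0) = - \log{\left(\frac{55}{2} \right)} - \operatorname{atan}{\left(9 \right)} - \log{\left(2 \right)}.

Antiderivative: F(y) = - \log{\left(3 y^{2} + \frac{1}{2} \right)} - \operatorname{atan}{\left(3 y \right)}; value = - \log{\left(\frac{55}{2} \right)} - \operatorname{atan}{\left(9 \right)} - \log{\left(2 \right)}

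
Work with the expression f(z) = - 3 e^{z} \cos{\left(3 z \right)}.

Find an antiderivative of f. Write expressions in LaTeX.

Whatever form F(z) takes, F'(z) = f(z) is non-negotiable.
Check: d/dz[- \frac{9 e^{z} \sin{\left(3 z \right)}}{10} - \frac{3 e^{z} \cos{\left(3 z \right)}}{10}] = - 3 e^{z} \cos{\left(3 z \right)} = f(z).

An antiderivative is F(z) = - \frac{9 e^{z} \sin{\left(3 z \right)}}{10} - \frac{3 e^{z} \cos{\left(3 z \right)}}{10}.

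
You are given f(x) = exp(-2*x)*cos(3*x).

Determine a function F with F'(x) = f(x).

An antiderivative is F(x) = (3*sin(3*x) - 2*cos(3*x))*exp(-2*x)/13.

Recover f(x) by differentiating a candidate F(x); any mismatch rules it out.
Check: d/dx[(3*sin(3*x) - 2*cos(3*x))*exp(-2*x)/13] = exp(-2*x)*cos(3*x) = f(x).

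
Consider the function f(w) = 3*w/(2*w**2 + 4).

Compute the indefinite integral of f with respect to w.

The substitution u = w**2/2 + 1 works: f is exactly (dF/du)*(du/dw) for that inner function.
Check: d/dw[3*log(w**2/2 + 1)/4] = 3*w/(2*w**2 + 4) = f(w).

F(w) = 3*log(w**2/2 + 1)/4 + C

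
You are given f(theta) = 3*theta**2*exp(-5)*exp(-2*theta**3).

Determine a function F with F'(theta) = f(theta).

The substitution u = -2*theta**3 - 5 works: f is exactly (dF/du)*(du/dtheta) for that inner function.
Check: d/dtheta[-exp(-2*theta**3 - 5)/2] = 3*theta**2*exp(-5)*exp(-2*theta**3) = f(theta).

An antiderivative is F(theta) = -exp(-2*theta**3 - 5)/2.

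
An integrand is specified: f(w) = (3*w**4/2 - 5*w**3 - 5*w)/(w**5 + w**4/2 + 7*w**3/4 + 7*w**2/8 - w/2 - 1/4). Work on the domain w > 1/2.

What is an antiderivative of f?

The denominator factors as (2*w - 1)*(2*w + 1)**2*(w**2 + 2); partial fractions split f into directly integrable pieces: 8*(7*w - 26)/(81*(w**2 + 2)) + 1397/(324*(2*w + 1)) - 103/(18*(2*w + 1)**2) - 97/(36*(2*w - 1)).
Check: d/dw[-97*log(w - 1/2)/72 + 1397*log(w + 1/2)/648 + 28*log(w**2 + 2)/81 - 104*sqrt(2)*atan(sqrt(2)*w/2)/81 + 103/(72*w + 36)] = (12*w**4 - 40*w**3 - 40*w)/(8*w**5 + 4*w**4 + 14*w**3 + 7*w**2 - 4*w - 2), which equals f(w).

An antiderivative is F(w) = -97*log(w - 1/2)/72 + 1397*log(w + 1/2)/648 + 28*log(w**2 + 2)/81 - 104*sqrt(2)*atan(sqrt(2)*w/2)/81 + 103/(72*w + 36).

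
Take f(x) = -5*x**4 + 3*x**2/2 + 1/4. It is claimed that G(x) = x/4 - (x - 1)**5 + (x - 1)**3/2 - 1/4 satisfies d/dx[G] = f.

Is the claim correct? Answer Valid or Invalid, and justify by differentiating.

Invalid: d/dx[G] - f = 20*x**3 - 30*x**2 + 17*x - 7/2, which is not 0.

d/dx[G] = -5*x**4 + 20*x**3 - 57*x**2/2 + 17*x - 13/4
d/dx[G] - f(x) = 20*x**3 - 30*x**2 + 17*x - 7/2 != 0.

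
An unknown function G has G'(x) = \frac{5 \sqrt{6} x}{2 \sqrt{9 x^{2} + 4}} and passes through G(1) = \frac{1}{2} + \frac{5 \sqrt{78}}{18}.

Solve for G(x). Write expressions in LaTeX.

The substitution u = \frac{3 x^{2}}{2} + \frac{2}{3} works: G'(x) is exactly (dG/du)*(du/dx) for that inner function.
A general antiderivative is \frac{5 \sqrt{\frac{3 x^{2}}{2} + \frac{2}{3}}}{3} + C.
The condition gives C = \frac{1}{2} + \frac{5 \sqrt{78}}{18} - (\frac{5 \sqrt{78}}{18}) = \frac{1}{2}.
So G(x) = \frac{5 \sqrt{6} \sqrt{9 x^{2} + 4} + 9}{18}.
Check: d/dx[\frac{5 \sqrt{6} \sqrt{9 x^{2} + 4} + 9}{18}] = \frac{5 \sqrt{6} x}{2 \sqrt{9 x^{2} + 4}} = G'(x).

G(x) = \frac{5 \sqrt{6} \sqrt{9 x^{2} + 4} + 9}{18}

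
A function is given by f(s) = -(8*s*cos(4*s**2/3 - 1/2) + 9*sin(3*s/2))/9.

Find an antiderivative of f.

For F(s) to be correct the identity F'(s) - f(s) = 0 must hold.
Check: d/ds[(-sin(4*s**2/3 - 1/2) + 2*cos(3*s/2))/3] = -8*s*cos(4*s**2/3 - 1/2)/9 - sin(3*s/2), which equals f(s).

An antiderivative is F(s) = (-sin(4*s**2/3 - 1/2) + 2*cos(3*s/2))/3.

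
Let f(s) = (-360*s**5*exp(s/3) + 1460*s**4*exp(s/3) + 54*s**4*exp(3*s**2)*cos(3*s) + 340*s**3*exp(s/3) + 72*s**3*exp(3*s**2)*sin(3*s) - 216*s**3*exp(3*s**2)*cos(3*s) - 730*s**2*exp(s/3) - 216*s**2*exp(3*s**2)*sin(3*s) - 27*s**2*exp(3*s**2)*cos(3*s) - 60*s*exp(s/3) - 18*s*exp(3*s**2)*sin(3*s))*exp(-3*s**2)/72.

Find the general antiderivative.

F(s) = s**2*(10*exp(s/3)*exp(-3*s**2) + 3*sin(3*s))*(2*s**2 - 8*s - 1)/24 + C

f has the shape u'v + uv' for u = -5*exp(-3*s**2 + s/3)/3 - sin(3*s)/2 and v = -s**4/2 + 2*s**3 + s**2/4 — it is the derivative of the product u*v.
Check: d/ds[s**2*(10*exp(s/3)*exp(-3*s**2) + 3*sin(3*s))*(2*s**2 - 8*s - 1)/24] = (-360*s**5*exp(s/3) + 1460*s**4*exp(s/3) + 54*s**4*exp(3*s**2)*cos(3*s) + 340*s**3*exp(s/3) + 72*s**3*exp(3*s**2)*sin(3*s) - 216*s**3*exp(3*s**2)*cos(3*s) - 730*s**2*exp(s/3) - 216*s**2*exp(3*s**2)*sin(3*s) - 27*s**2*exp(3*s**2)*cos(3*s) - 60*s*exp(s/3) - 18*s*exp(3*s**2)*sin(3*s))*exp(-3*s**2)/72 = f(s).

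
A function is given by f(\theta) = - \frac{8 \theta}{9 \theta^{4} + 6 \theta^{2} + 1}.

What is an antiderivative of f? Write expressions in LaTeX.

An antiderivative is F(\theta) = \frac{4}{9 \theta^{2} + 3}.

The substitution u = 3 \theta^{2} + 1 works: f is exactly (dF/du)*(du/d\theta) for that inner function.
Check: d/d\theta[\frac{4}{9 \theta^{2} + 3}] = - \frac{8 \theta}{9 \theta^{4} + 6 \theta^{2} + 1} = f(\theta).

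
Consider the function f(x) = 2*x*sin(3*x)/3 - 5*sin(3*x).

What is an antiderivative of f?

An antiderivative is F(x) = (-6*x*cos(3*x) + 2*sin(3*x) + 45*cos(3*x))/27.

Integrate term by term and add the pieces.
Check: d/dx[(-6*x*cos(3*x) + 2*sin(3*x) + 45*cos(3*x))/27] = 2*x*sin(3*x)/3 - 5*sin(3*x) = f(x).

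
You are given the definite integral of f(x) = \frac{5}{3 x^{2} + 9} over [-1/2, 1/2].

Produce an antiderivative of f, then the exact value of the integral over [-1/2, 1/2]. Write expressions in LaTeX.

Antiderivative: F(x) = \frac{5 \sqrt{3} \operatorname{atan}{\left(\frac{\sqrt{3} x}{3} \right)}}{9}; value = \frac{10 \sqrt{3} \operatorname{atan}{\left(\frac{\sqrt{3}}{6} \right)}}{9}

A candidate is checked by its d/dx: the result must match f(x).
F(x) = \frac{5 \sqrt{3} \operatorname{atan}{\left(\frac{\sqrt{3} x}{3} \right)}}{9} is an antiderivative of f.
Check: d/dx[\frac{5 \sqrt{3} \operatorname{atan}{\left(\frac{\sqrt{3} x}{3} \right)}}{9}] = \frac{5}{3 x^{2} + 9} = f(x).
F(1/2) = \frac{5 \sqrt{3} \operatorname{atan}{\left(\frac{\sqrt{3}}{6} \right)}}{9}; F(-1/2) = - \frac{5 \sqrt{3} \operatorname{atan}{\left(\frac{\sqrt{3}}{6} \right)}}{9}.
Integral = F(1/2) - F(-1/2) = \frac{10 \sqrt{3} \operatorname{atan}{\left(\frac{\sqrt{3}}{6} \right)}}{9}.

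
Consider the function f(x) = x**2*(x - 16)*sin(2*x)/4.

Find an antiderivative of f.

An antiderivative is F(x) = (-4*x**3*cos(2*x) + 6*x**2*sin(2*x) + 64*x**2*cos(2*x) - 64*x*sin(2*x) + 6*x*cos(2*x) - 3*sin(2*x) - 32*cos(2*x))/32.

Differentiate the proposed F(x) back; it has to land on f(x) exactly.
Check: d/dx[(-4*x**3*cos(2*x) + 6*x**2*sin(2*x) + 64*x**2*cos(2*x) - 64*x*sin(2*x) + 6*x*cos(2*x) - 3*sin(2*x) - 32*cos(2*x))/32] = x**3*sin(2*x)/4 - 4*x**2*sin(2*x), which equals f(x).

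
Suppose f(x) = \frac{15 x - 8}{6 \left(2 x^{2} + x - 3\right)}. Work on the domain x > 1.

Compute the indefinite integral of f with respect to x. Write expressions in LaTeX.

Factor the denominator (6 \left(x - 1\right) \left(2 x + 3\right)) and decompose: f = \frac{61}{30 \left(2 x + 3\right)} + \frac{7}{30 \left(x - 1\right)}; each piece integrates to a log, atan, or power term.
Check: d/dx[\frac{14 \log{\left(x - 1 \right)} + 61 \log{\left(x + \frac{3}{2} \right)}}{60}] = \frac{15 x - 8}{12 x^{2} + 6 x - 18}, which equals f(x).

F(x) = \frac{14 \log{\left(x - 1 \right)} + 61 \log{\left(x + \frac{3}{2} \right)}}{60} + C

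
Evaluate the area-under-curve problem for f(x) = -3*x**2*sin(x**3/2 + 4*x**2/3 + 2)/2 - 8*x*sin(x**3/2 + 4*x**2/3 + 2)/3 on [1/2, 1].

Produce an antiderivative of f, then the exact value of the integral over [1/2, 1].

Antiderivative: F(x) = cos(x**3/2 + 4*x**2/3 + 2); value = cos(23/6) - cos(115/48)

The substitution u = x**3/2 + 4*x**2/3 + 2 works: f is exactly (dF/du)*(du/dx) for that inner function.
F(x) = cos(x**3/2 + 4*x**2/3 + 2) is an antiderivative of f.
Check: d/dx[cos(x**3/2 + 4*x**2/3 + 2)] = -3*x**2*sin(x**3/2 + 4*x**2/3 + 2)/2 - 8*x*sin(x**3/2 + 4*x**2/3 + 2)/3 = f(x).
F(1) = cos(23/6); F(1/2) = cos(115/48).
Integral = F(1) - F(1/2) = cos(23/6) - cos(115/48).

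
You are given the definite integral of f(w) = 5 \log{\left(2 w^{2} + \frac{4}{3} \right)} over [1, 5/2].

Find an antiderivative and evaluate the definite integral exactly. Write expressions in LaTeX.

Check any antiderivative F(w) by computing F'(w) and comparing it with f(w).
F(w) = 5 w \log{\left(2 w^{2} + \frac{4}{3} \right)} - 10 w + \frac{10 \sqrt{6} \operatorname{atan}{\left(\frac{\sqrt{6} w}{2} \right)}}{3} is an antiderivative of f.
Check: d/dw[5 w \log{\left(2 w^{2} + \frac{4}{3} \right)} - 10 w + \frac{10 \sqrt{6} \operatorname{atan}{\left(\frac{\sqrt{6} w}{2} \right)}}{3}] = 5 \log{\left(w^{2} + \frac{2}{3} \right)} + 5 \log{\left(2 \right)}, which equals f(w).
F(5/2) = -25 + \frac{10 \sqrt{6} \operatorname{atan}{\left(\frac{5 \sqrt{6}}{4} \right)}}{3} + \frac{25 \log{\left(\frac{83}{6} \right)}}{2}; F(1) = -10 + 5 \log{\left(\frac{10}{3} \right)} + \frac{10 \sqrt{6} \operatorname{atan}{\left(\frac{\sqrt{6}}{2} \right)}}{3}.
Integral = F(5/2) - F(1) = -15 - \frac{10 \sqrt{6} \operatorname{atan}{\left(\frac{\sqrt{6}}{2} \right)}}{3} - 5 \log{\left(\frac{10}{3} \right)} + \frac{10 \sqrt{6} \operatorname{atan}{\left(\frac{5 \sqrt{6}}{4} \right)}}{3} + \frac{25 \log{\left(\frac{83}{6} \right)}}{2}.

Antiderivative: F(w) = 5 w \log{\left(2 w^{2} + \frac{4}{3} \right)} - 10 w + \frac{10 \sqrt{6} \operatorname{atan}{\left(\frac{\sqrt{6} w}{2} \right)}}{3}; value = -15 - \frac{10 \sqrt{6} \operatorname{atan}{\left(\frac{\sqrt{6}}{2} \right)}}{3} - 5 \log{\left(\frac{10}{3} \right)} + \frac{10 \sqrt{6} \operatorname{atan}{\left(\frac{5 \sqrt{6}}{4} \right)}}{3} + \frac{25 \log{\left(\frac{83}{6} \right)}}{2}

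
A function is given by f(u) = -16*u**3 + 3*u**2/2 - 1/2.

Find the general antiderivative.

F(u) = -(24*u**4 - 3*u**3 + 3*u - 8)/6 + C

The integrand splits into summands that can be handled one at a time.
Check: d/du[-(24*u**4 - 3*u**3 + 3*u - 8)/6] = -16*u**3 + 3*u**2/2 - 1/2 = f(u).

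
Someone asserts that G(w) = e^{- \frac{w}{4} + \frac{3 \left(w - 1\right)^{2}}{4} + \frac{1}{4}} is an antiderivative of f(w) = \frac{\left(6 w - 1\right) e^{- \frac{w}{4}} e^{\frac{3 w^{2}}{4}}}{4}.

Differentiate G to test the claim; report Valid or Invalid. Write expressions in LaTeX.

Invalid: d/dw[G] - f = \frac{\left(- 6 w e^{\frac{3 w^{2}}{4}} + 6 e w e^{- \frac{3 w}{2}} e^{\frac{3 w^{2}}{4}} + e^{\frac{3 w^{2}}{4}} - 7 e e^{- \frac{3 w}{2}} e^{\frac{3 w^{2}}{4}}\right) e^{- \frac{w}{4}}}{4}, which is not 0.

d/dw[G] = \frac{3 e w e^{- \frac{7 w}{4}} e^{\frac{3 w^{2}}{4}}}{2} - \frac{7 e e^{- \frac{7 w}{4}} e^{\frac{3 w^{2}}{4}}}{4}
d/dw[G] - f(w) = \frac{\left(- 6 w e^{\frac{3 w^{2}}{4}} + 6 e w e^{- \frac{3 w}{2}} e^{\frac{3 w^{2}}{4}} + e^{\frac{3 w^{2}}{4}} - 7 e e^{- \frac{3 w}{2}} e^{\frac{3 w^{2}}{4}}\right) e^{- \frac{w}{4}}}{4} != 0.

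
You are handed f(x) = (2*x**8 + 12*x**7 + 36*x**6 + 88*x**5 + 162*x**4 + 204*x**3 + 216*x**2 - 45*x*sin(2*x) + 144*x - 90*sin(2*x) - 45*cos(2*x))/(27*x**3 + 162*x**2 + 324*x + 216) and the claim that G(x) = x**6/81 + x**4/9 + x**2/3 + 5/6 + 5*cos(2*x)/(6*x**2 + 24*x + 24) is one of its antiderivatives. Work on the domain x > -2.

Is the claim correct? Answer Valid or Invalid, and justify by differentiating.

d/dx[G] = (2*x**8 + 12*x**7 + 36*x**6 + 88*x**5 + 162*x**4 + 204*x**3 + 216*x**2 - 45*x*sin(2*x) + 144*x - 90*sin(2*x) - 45*cos(2*x))/(27*x**3 + 162*x**2 + 324*x + 216)
This equals f(x) exactly, so the claim holds.

Valid - differentiating G returns exactly f.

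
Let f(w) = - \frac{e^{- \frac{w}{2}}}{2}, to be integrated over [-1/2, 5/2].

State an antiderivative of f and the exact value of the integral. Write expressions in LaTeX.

A first test for any F(w): its w-derivative must equal f(w) identically.
F(w) = e^{- \frac{w}{2}} is an antiderivative of f.
Check: d/dw[e^{- \frac{w}{2}}] = - \frac{e^{- \frac{w}{2}}}{2} = f(w).
F(5/2) = e^{- \frac{5}{4}}; F(-1/2) = e^{\frac{1}{4}}.
Integral = F(5/2) - F(-1/2) = - e^{\frac{1}{4}} + e^{- \frac{5}{4}}.

Antiderivative: F(w) = e^{- \frac{w}{2}}; value = - e^{\frac{1}{4}} + e^{- \frac{5}{4}}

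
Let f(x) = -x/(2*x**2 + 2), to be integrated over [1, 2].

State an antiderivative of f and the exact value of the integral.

Antiderivative: F(x) = -log(2*x**2 + 2)/4; value = -log(10)/4 + log(4)/4

The substitution u = 2*x**2 + 2 works: f is exactly (dF/du)*(du/dx) for that inner function.
F(x) = -log(2*x**2 + 2)/4 is an antiderivative of f.
Check: d/dx[-log(2*x**2 + 2)/4] = -x/(2*x**2 + 2) = f(x).
F(2) = -log(10)/4; F(1) = -log(4)/4.
Integral = F(2) - F(1) = -log(10)/4 + log(4)/4.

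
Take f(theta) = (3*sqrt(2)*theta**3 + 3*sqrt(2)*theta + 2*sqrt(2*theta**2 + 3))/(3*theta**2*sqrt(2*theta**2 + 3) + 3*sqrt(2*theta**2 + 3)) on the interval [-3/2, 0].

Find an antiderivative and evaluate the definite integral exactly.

Antiderivative: F(theta) = sqrt(2)*(3*sqrt(2*theta**2 + 3) + 2*sqrt(2)*atan(theta))/6; value = -sqrt(15)/2 + 2*atan(3/2)/3 + sqrt(6)/2

Since d/dtheta undoes antidifferentiation here, F'(theta) = f(theta) is required of F(theta).
F(theta) = sqrt(2)*(3*sqrt(2*theta**2 + 3) + 2*sqrt(2)*atan(theta))/6 is an antiderivative of f.
Check: d/dtheta[sqrt(2)*(3*sqrt(2*theta**2 + 3) + 2*sqrt(2)*atan(theta))/6] = (3*sqrt(2)*theta**3 + 3*sqrt(2)*theta + 2*sqrt(2*theta**2 + 3))/(3*theta**2*sqrt(2*theta**2 + 3) + 3*sqrt(2*theta**2 + 3)) = f(theta).
F(0) = sqrt(6)/2; F(-3/2) = -2*atan(3/2)/3 + sqrt(15)/2.
Integral = F(0) - F(-3/2) = -sqrt(15)/2 + 2*atan(3/2)/3 + sqrt(6)/2.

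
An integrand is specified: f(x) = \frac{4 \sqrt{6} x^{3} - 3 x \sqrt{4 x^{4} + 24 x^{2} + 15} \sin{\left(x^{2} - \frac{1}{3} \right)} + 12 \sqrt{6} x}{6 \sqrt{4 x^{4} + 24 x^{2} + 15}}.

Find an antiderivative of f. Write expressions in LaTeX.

An antiderivative is F(x) = \frac{\sqrt{6} \sqrt{4 x^{4} + 24 x^{2} + 15} + 3 \cos{\left(x^{2} - \frac{1}{3} \right)}}{12}.

Any candidate F(x) must reproduce f(x) exactly when differentiated.
Check: d/dx[\frac{\sqrt{6} \sqrt{4 x^{4} + 24 x^{2} + 15} + 3 \cos{\left(x^{2} - \frac{1}{3} \right)}}{12}] = \frac{4 \sqrt{6} x^{3} - 3 x \sqrt{4 x^{4} + 24 x^{2} + 15} \sin{\left(x^{2} - \frac{1}{3} \right)} + 12 \sqrt{6} x}{6 \sqrt{4 x^{4} + 24 x^{2} + 15}} = f(x).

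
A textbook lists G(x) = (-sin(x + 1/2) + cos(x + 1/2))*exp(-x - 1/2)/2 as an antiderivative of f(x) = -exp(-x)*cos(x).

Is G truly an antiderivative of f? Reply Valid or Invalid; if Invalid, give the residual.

Invalid: d/dx[G] - f = (exp(1/2)*cos(x) - cos(x + 1/2))*exp(-1/2)*exp(-x), which is not 0.

d/dx[G] = -exp(-1/2)*exp(-x)*cos(x + 1/2)
d/dx[G] - f(x) = (exp(1/2)*cos(x) - cos(x + 1/2))*exp(-1/2)*exp(-x) != 0.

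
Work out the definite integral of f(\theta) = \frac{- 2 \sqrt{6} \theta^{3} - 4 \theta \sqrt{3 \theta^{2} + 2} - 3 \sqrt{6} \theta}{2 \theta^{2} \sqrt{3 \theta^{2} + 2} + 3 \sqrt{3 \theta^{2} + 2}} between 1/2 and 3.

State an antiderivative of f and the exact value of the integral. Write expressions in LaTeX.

Antiderivative: F(\theta) = - \sqrt{2 \theta^{2} + \frac{4}{3}} - \log{\left(\theta^{2} + \frac{3}{2} \right)}; value = - \frac{\sqrt{174}}{3} - \log{\left(\frac{21}{2} \right)} + \log{\left(\frac{7}{4} \right)} + \frac{\sqrt{66}}{6}

Check any antiderivative F(\theta) by computing F'(\theta) and comparing it with f(\theta).
F(\theta) = - \sqrt{2 \theta^{2} + \frac{4}{3}} - \log{\left(\theta^{2} + \frac{3}{2} \right)} is an antiderivative of f.
Check: d/d\theta[- \sqrt{2 \theta^{2} + \frac{4}{3}} - \log{\left(\theta^{2} + \frac{3}{2} \right)}] = \frac{- 2 \sqrt{6} \theta^{3} - 4 \theta \sqrt{3 \theta^{2} + 2} - 3 \sqrt{6} \theta}{2 \theta^{2} \sqrt{3 \theta^{2} + 2} + 3 \sqrt{3 \theta^{2} + 2}} = f(\theta).
F(3) = - \frac{\sqrt{174}}{3} - \log{\left(\frac{21}{2} \right)}; F(1/2) = - \frac{\sqrt{66}}{6} - \log{\left(\frac{7}{4} \right)}.
Integral = F(3) - F(1/2) = - \frac{\sqrt{174}}{3} - \log{\left(\frac{21}{2} \right)} + \log{\left(\frac{7}{4} \right)} + \frac{\sqrt{66}}{6}.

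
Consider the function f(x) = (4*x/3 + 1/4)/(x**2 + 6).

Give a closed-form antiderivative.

An antiderivative is F(x) = 2*log(x**2 + 6)/3 + sqrt(6)*atan(sqrt(6)*x/6)/24.

Check any antiderivative F(x) by computing F'(x) and comparing it with f(x).
Check: d/dx[2*log(x**2 + 6)/3 + sqrt(6)*atan(sqrt(6)*x/6)/24] = (16*x + 3)/(12*x**2 + 72), which equals f(x).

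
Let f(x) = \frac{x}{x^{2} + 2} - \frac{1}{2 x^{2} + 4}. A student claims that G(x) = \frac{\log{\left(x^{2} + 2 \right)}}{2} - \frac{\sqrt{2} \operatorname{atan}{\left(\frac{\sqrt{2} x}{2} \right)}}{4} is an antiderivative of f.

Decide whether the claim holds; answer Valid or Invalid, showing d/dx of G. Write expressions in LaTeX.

Valid - the claim checks out under differentiation.

d/dx[G] = \frac{2 x - 1}{2 x^{2} + 4}
This equals f(x) exactly, so the claim holds.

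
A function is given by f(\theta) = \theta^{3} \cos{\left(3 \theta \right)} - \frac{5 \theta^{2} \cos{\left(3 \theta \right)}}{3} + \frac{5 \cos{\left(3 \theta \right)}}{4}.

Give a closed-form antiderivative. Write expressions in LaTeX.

An antiderivative is F(\theta) = \frac{108 \theta^{3} \sin{\left(3 \theta \right)} - 180 \theta^{2} \sin{\left(3 \theta \right)} + 108 \theta^{2} \cos{\left(3 \theta \right)} - 72 \theta \sin{\left(3 \theta \right)} - 120 \theta \cos{\left(3 \theta \right)} + 175 \sin{\left(3 \theta \right)} - 24 \cos{\left(3 \theta \right)}}{324}.

The integrand splits into summands that can be handled one at a time.
Check: d/d\theta[\frac{108 \theta^{3} \sin{\left(3 \theta \right)} - 180 \theta^{2} \sin{\left(3 \theta \right)} + 108 \theta^{2} \cos{\left(3 \theta \right)} - 72 \theta \sin{\left(3 \theta \right)} - 120 \theta \cos{\left(3 \theta \right)} + 175 \sin{\left(3 \theta \right)} - 24 \cos{\left(3 \theta \right)}}{324}] = \theta^{3} \cos{\left(3 \theta \right)} - \frac{5 \theta^{2} \cos{\left(3 \theta \right)}}{3} + \frac{5 \cos{\left(3 \theta \right)}}{4} = f(\theta).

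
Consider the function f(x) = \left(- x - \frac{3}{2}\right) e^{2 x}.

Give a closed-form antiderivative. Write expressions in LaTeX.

An antiderivative is F(x) = \frac{\left(- x - 1\right) e^{2 x}}{2}.

f has the shape u'v + uv' for u = - \frac{x}{2} - \frac{1}{2} and v = e^{2 x} — it is the derivative of the product u*v.
Check: d/dx[\frac{\left(- x - 1\right) e^{2 x}}{2}] = - x e^{2 x} - \frac{3 e^{2 x}}{2}, which equals f(x).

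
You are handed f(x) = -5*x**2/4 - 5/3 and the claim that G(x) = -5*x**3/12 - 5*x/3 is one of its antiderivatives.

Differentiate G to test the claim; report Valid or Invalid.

Valid. The derivative of G reproduces f.

d/dx[G] = -5*x**2/4 - 5/3
This equals f(x) exactly, so the claim holds.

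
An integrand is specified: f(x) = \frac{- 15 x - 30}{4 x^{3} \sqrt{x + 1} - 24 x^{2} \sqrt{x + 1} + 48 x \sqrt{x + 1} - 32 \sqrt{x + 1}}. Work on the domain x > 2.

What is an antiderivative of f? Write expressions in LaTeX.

f has the shape u'v + uv' for u = \frac{5 \sqrt{x + 1}}{2} and v = \frac{1}{\left(x - 2\right)^{2}} — it is the derivative of the product u*v.
Check: d/dx[\frac{5 \sqrt{x + 1}}{2 x^{2} - 8 x + 8}] = \frac{- 15 x - 30}{4 x^{3} \sqrt{x + 1} - 24 x^{2} \sqrt{x + 1} + 48 x \sqrt{x + 1} - 32 \sqrt{x + 1}} = f(x).

An antiderivative is F(x) = \frac{5 \sqrt{x + 1}}{2 x^{2} - 8 x + 8}.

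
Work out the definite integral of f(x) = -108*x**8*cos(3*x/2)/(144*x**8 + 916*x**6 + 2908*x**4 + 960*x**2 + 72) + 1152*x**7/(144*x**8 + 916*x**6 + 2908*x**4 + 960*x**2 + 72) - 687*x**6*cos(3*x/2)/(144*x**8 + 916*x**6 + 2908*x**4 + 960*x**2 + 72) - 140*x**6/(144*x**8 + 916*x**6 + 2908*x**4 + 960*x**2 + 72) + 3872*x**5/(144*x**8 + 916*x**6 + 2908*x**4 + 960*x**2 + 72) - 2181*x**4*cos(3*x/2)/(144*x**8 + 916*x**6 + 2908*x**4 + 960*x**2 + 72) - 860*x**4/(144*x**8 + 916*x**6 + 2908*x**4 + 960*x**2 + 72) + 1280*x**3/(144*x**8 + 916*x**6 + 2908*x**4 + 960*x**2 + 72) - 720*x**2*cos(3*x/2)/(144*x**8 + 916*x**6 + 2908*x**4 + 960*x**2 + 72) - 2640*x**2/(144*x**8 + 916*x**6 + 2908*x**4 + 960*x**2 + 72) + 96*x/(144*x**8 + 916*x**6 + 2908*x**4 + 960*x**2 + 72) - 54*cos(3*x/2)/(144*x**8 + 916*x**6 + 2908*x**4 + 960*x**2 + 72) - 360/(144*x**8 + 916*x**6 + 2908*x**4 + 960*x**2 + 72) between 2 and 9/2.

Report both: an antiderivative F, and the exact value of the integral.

Antiderivative: F(x) = 2*log(x**4/3 + 2*x**2 + 6) - sin(3*x/2)/2 - 3*atan(2*x)/2 - 2*atan(3*x)/3; value = -2*log(58/3) - 3*atan(9)/2 - 2*atan(27/2)/3 - sin(27/4)/2 + sin(3)/2 + 2*atan(6)/3 + 3*atan(4)/2 + 2*log(2931/16)

The integrand splits into summands that can be handled one at a time.
F(x) = 2*log(x**4/3 + 2*x**2 + 6) - sin(3*x/2)/2 - 3*atan(2*x)/2 - 2*atan(3*x)/3 is an antiderivative of f.
Check: d/dx[2*log(x**4/3 + 2*x**2 + 6) - sin(3*x/2)/2 - 3*atan(2*x)/2 - 2*atan(3*x)/3] = (-108*x**8*cos(3*x/2) + 1152*x**7 - 687*x**6*cos(3*x/2) - 140*x**6 + 3872*x**5 - 2181*x**4*cos(3*x/2) - 860*x**4 + 1280*x**3 - 720*x**2*cos(3*x/2) - 2640*x**2 + 96*x - 54*cos(3*x/2) - 360)/(144*x**8 + 916*x**6 + 2908*x**4 + 960*x**2 + 72), which equals f(x).
F(9/2) = -3*atan(9)/2 - 2*atan(27/2)/3 - sin(27/4)/2 + 2*log(2931/16); F(2) = -3*atan(4)/2 - 2*atan(6)/3 - sin(3)/2 + 2*log(58/3).
Integral = F(9/2) - F(2) = -2*log(58/3) - 3*atan(9)/2 - 2*atan(27/2)/3 - sin(27/4)/2 + sin(3)/2 + 2*atan(6)/3 + 3*atan(4)/2 + 2*log(2931/16).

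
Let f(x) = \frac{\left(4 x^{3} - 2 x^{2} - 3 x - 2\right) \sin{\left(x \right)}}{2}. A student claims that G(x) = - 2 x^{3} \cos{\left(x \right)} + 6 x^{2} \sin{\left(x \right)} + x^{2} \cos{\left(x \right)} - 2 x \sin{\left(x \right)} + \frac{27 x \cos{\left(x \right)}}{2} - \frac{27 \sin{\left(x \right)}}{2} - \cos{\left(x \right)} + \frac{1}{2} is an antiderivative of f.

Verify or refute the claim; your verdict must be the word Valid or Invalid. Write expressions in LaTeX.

d/dx[G] = 2 x^{3} \sin{\left(x \right)} - x^{2} \sin{\left(x \right)} - \frac{3 x \sin{\left(x \right)}}{2} - \sin{\left(x \right)}
This equals f(x) exactly, so the claim holds.

Valid - the claim checks out under differentiation.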